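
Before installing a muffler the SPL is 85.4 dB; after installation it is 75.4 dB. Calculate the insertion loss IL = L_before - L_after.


Insertion loss = SPL without muffler - SPL with muffler
IL = 85.4 - 75.4 = 10 dB


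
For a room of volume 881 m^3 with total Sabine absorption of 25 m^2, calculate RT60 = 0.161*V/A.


RT60 = 0.161 * 881 / 25 = 5.6736 s


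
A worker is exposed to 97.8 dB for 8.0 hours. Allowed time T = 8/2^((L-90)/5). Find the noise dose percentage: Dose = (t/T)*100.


T_allowed = 8 / 2^((97.8 - 90)/5) = 2.71321 hr
Dose = 8.0 / 2.71321 * 100 = 294.85 %


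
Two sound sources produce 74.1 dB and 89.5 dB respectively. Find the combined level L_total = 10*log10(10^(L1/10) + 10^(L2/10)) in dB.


10^(74.1/10) = 2.5704e+07
10^(89.5/10) = 8.91251e+08
Sum = 2.5704e+07 + 8.91251e+08 = 9.16955e+08
L_total = 10*log10(9.16955e+08) = 89.623 dB


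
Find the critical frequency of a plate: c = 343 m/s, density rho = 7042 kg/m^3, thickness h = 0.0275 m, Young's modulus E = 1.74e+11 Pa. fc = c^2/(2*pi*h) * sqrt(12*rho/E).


12*rho/E = 12*7042/1.74e+11 = 4.85655e-07
sqrt(12*rho/E) = sqrt(4.85655e-07) = 0.00069689
c^2/(2*pi*h) = 343^2/(2*pi*0.0275) = 680888
fc = 680888 * 0.00069689 = 474.5 Hz


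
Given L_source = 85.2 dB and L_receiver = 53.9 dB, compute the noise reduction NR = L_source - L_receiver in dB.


NR = L_source - L_receiver (difference between source and receiving room levels)
NR = 85.2 - 53.9 = 31.3 dB


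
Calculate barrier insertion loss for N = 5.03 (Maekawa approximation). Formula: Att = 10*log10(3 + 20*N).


3 + 20*N = 3 + 20*5.03 = 103.6
Att = 10*log10(103.6) = 20.154 dB


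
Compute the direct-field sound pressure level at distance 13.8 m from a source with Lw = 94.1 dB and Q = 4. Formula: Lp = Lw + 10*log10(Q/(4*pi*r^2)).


4*pi*r^2 = 4*pi*13.8^2 = 2393.14 m^2
Q / (4*pi*r^2) = 4 / 2393.14 = 0.00167144
Lp = 94.1 + 10*log10(0.00167144) = 66.331 dB


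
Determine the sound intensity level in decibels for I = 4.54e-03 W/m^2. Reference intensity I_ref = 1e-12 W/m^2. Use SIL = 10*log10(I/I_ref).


I / I_ref = 4.54e-03 / 1e-12 = 4.54e+09
SIL = 10 * log10(4.54e+09) = 96.571 dB


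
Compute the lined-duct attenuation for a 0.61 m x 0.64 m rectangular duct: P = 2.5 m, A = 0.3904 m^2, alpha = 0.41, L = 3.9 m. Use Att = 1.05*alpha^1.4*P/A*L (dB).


alpha^1.4 = 0.41^1.4 = 0.28701
Attenuation rate = 1.05 * alpha^1.4 * P / A
= 1.05 * 0.28701 * 2.5 / 0.3904 = 1.92982 dB/m
Total Att = 1.92982 * 3.9 = 7.5263 dB


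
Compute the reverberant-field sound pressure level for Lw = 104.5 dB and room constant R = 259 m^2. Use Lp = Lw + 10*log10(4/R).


4/R = 4/259 = 0.015444
Lp = 104.5 + 10*log10(0.015444) = 86.388 dB


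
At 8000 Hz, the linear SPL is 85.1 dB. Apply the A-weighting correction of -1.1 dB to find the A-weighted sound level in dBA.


A-weighting table: 8000 Hz -> -1.1 dB correction
SPL_A = SPL + correction = 85.1 + (-1.1) = 84 dBA


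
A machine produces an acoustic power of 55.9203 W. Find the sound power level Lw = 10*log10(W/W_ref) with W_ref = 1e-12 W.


W / W_ref = 55.9203 / 1e-12 = 5.59203e+13
Lw = 10 * log10(5.59203e+13) = 137.48 dB


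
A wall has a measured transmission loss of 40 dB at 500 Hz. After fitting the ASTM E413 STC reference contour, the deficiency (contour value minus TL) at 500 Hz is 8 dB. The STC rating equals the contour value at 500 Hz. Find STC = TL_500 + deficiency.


By ASTM E413, STC = value of the fitted reference contour at 500 Hz.
Contour value at 500 Hz = TL_500 + deficiency = 40 + 8 = 48
STC = 48


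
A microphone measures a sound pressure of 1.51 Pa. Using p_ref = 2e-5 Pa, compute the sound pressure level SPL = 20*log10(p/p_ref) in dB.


p / p_ref = 1.51 / 2e-5 = 75500
SPL = 20 * log10(75500) = 97.559 dB


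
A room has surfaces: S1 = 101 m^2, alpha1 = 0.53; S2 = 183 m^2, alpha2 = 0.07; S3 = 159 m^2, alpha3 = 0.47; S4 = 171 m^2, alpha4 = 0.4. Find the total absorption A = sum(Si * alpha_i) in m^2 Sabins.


101 * 0.53 = 53.53
183 * 0.07 = 12.81
159 * 0.47 = 74.73
171 * 0.4 = 68.4
A_total = 53.53 + 12.81 + 74.73 + 68.4 = 209.47 m^2


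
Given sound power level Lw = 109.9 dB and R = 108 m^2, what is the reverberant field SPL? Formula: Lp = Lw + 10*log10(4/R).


4/R = 4/108 = 0.037037
Lp = 109.9 + 10*log10(0.037037) = 95.586 dB


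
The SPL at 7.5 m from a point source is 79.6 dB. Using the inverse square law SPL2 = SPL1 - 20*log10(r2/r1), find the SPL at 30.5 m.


r2/r1 = 30.5/7.5 = 4.06667
Correction = 20*log10(4.06667) = 12.1848 dB
SPL2 = 79.6 - 12.1848 = 67.415 dB


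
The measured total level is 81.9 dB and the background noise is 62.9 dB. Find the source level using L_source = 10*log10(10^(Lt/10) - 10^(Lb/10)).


10^(81.9/10) = 1.54882e+08
10^(62.9/10) = 1.94984e+06
Difference = 1.54882e+08 - 1.94984e+06 = 1.52932e+08
L_source = 10*log10(1.52932e+08) = 81.845 dB


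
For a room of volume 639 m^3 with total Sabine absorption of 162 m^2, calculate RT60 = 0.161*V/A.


RT60 = 0.161 * 639 / 162 = 0.63506 s


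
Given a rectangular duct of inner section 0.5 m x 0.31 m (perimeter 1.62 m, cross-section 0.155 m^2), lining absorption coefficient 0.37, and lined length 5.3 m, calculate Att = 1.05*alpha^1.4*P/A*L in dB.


alpha^1.4 = 0.37^1.4 = 0.248589
Attenuation rate = 1.05 * alpha^1.4 * P / A
= 1.05 * 0.248589 * 1.62 / 0.155 = 2.72806 dB/m
Total Att = 2.72806 * 5.3 = 14.459 dB


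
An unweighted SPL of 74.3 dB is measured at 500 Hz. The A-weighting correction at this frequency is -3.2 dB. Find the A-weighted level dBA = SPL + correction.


A-weighting table: 500 Hz -> -3.2 dB correction
SPL_A = SPL + correction = 74.3 + (-3.2) = 71.1 dBA


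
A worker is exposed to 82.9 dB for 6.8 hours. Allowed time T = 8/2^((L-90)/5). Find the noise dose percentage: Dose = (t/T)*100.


T_allowed = 8 / 2^((82.9 - 90)/5) = 21.4068 hr
Dose = 6.8 / 21.4068 * 100 = 31.766 %


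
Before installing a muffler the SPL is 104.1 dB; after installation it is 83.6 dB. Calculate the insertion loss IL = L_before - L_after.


Insertion loss = SPL without muffler - SPL with muffler
IL = 104.1 - 83.6 = 20.5 dB


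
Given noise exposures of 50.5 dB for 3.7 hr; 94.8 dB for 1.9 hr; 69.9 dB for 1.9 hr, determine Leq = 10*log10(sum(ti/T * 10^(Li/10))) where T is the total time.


T_total = 3.7 + 1.9 + 1.9 = 7.5 hr
(3.7/7.5) * 10^(50.5/10) = 55352.9
(1.9/7.5) * 10^(94.8/10) = 7.65054e+08
(1.9/7.5) * 10^(69.9/10) = 2.47567e+06
Sum = 55352.9 + 7.65054e+08 + 2.47567e+06 = 7.67585e+08
Leq = 10*log10(7.67585e+08) = 88.851 dB


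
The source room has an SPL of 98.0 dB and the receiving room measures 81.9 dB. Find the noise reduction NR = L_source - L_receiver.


NR = L_source - L_receiver (difference between source and receiving room levels)
NR = 98.0 - 81.9 = 16.1 dB


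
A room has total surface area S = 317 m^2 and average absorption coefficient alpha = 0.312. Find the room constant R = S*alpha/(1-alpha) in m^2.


R = 317 * 0.312 / (1 - 0.312) = 143.76 m^2


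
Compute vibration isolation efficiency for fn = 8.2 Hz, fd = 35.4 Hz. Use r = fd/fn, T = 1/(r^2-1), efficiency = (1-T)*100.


r = 35.4 / 8.2 = 4.31707
r^2 - 1 = 4.31707^2 - 1 = 17.6371
T = 1/17.6371 = 0.0566987
Efficiency = (1 - 0.0566987)*100 = 94.33 %


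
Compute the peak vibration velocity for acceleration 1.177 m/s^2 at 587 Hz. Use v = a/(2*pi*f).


omega = 2*pi*f = 2*pi*587 = 3688.23 rad/s
v = a / omega = 1.177 / 3688.23 = 0.00031912 m/s


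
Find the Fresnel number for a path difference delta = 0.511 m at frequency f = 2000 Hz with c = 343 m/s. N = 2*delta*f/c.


N = 2*delta*f/c = 2*delta/lambda, where lambda = c/f
lambda = 343 / 2000 = 0.1715 m
N = 2 * 0.511 / 0.1715 = 5.9592


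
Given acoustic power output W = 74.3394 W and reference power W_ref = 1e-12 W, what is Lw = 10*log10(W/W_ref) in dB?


W / W_ref = 74.3394 / 1e-12 = 7.43394e+13
Lw = 10 * log10(7.43394e+13) = 138.71 dB


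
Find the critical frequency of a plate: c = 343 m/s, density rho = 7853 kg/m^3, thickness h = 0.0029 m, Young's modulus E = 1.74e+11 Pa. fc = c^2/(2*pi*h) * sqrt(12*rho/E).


12*rho/E = 12*7853/1.74e+11 = 5.41586e-07
sqrt(12*rho/E) = sqrt(5.41586e-07) = 0.000735925
c^2/(2*pi*h) = 343^2/(2*pi*0.0029) = 6.4567e+06
fc = 6.4567e+06 * 0.000735925 = 4751.6 Hz


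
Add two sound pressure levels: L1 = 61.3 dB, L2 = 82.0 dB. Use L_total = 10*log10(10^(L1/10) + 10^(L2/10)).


10^(61.3/10) = 1.34896e+06
10^(82.0/10) = 1.58489e+08
Sum = 1.34896e+06 + 1.58489e+08 = 1.59838e+08
L_total = 10*log10(1.59838e+08) = 82.037 dB


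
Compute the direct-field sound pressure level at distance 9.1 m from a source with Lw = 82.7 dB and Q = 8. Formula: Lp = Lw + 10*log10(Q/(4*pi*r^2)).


4*pi*r^2 = 4*pi*9.1^2 = 1040.62 m^2
Q / (4*pi*r^2) = 8 / 1040.62 = 0.00768772
Lp = 82.7 + 10*log10(0.00768772) = 61.558 dB


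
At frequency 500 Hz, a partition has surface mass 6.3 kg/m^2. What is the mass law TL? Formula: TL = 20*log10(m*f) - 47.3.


m * f = 6.3 * 500 = 3150
20*log10(3150) = 69.9662 dB
TL = 69.9662 - 47.3 = 22.666 dB


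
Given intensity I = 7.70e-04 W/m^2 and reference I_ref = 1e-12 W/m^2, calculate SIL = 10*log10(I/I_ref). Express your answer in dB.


I / I_ref = 7.70e-04 / 1e-12 = 7.7e+08
SIL = 10 * log10(7.7e+08) = 88.865 dB


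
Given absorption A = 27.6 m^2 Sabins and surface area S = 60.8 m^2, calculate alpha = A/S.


Absorption coefficient = absorbed power / incident power
alpha = A / S = 27.6 / 60.8 = 0.45395


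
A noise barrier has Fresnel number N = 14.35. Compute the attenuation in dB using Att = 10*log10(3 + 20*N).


3 + 20*N = 3 + 20*14.35 = 290
Att = 10*log10(290) = 24.624 dB


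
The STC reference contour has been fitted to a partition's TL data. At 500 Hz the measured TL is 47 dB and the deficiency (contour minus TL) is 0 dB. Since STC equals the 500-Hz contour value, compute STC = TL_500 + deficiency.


By ASTM E413, STC = value of the fitted reference contour at 500 Hz.
Contour value at 500 Hz = TL_500 + deficiency = 47 + 0 = 47
STC = 47


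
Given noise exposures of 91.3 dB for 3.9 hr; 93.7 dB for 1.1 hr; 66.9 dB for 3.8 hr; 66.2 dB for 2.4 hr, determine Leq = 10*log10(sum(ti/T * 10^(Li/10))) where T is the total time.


T_total = 3.9 + 1.1 + 3.8 + 2.4 = 11.2 hr
(3.9/11.2) * 10^(91.3/10) = 4.69728e+08
(1.1/11.2) * 10^(93.7/10) = 2.30237e+08
(3.8/11.2) * 10^(66.9/10) = 1.66175e+06
(2.4/11.2) * 10^(66.2/10) = 893292
Sum = 4.69728e+08 + 2.30237e+08 + 1.66175e+06 + 893292 = 7.0252e+08
Leq = 10*log10(7.0252e+08) = 88.467 dB


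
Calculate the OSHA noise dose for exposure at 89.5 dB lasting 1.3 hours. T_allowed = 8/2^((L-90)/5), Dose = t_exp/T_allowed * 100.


T_allowed = 8 / 2^((89.5 - 90)/5) = 8.57419 hr
Dose = 1.3 / 8.57419 * 100 = 15.162 %


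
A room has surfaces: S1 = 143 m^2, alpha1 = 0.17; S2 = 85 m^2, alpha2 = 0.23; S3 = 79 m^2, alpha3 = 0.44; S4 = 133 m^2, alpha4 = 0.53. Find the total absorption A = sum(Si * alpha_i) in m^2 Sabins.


143 * 0.17 = 24.31
85 * 0.23 = 19.55
79 * 0.44 = 34.76
133 * 0.53 = 70.49
A_total = 24.31 + 19.55 + 34.76 + 70.49 = 149.11 m^2


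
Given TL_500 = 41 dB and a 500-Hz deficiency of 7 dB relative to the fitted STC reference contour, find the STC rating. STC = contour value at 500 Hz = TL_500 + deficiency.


By ASTM E413, STC = value of the fitted reference contour at 500 Hz.
Contour value at 500 Hz = TL_500 + deficiency = 41 + 7 = 48
STC = 48


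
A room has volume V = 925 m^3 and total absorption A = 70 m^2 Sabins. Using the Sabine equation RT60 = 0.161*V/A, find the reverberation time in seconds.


RT60 = 0.161 * 925 / 70 = 2.1275 s


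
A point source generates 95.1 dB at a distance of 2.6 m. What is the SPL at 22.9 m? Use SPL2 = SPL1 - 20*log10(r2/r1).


r2/r1 = 22.9/2.6 = 8.80769
Correction = 20*log10(8.80769) = 18.8972 dB
SPL2 = 95.1 - 18.8972 = 76.203 dB


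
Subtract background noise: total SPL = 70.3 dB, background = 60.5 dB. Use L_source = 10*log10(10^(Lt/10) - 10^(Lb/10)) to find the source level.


10^(70.3/10) = 1.07152e+07
10^(60.5/10) = 1.12202e+06
Difference = 1.07152e+07 - 1.12202e+06 = 9.59318e+06
L_source = 10*log10(9.59318e+06) = 69.82 dB


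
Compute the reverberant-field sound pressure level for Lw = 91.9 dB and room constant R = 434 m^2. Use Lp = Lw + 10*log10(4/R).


4/R = 4/434 = 0.00921659
Lp = 91.9 + 10*log10(0.00921659) = 71.546 dB


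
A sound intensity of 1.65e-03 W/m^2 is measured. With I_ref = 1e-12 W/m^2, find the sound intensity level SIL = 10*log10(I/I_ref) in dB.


I / I_ref = 1.65e-03 / 1e-12 = 1.65e+09
SIL = 10 * log10(1.65e+09) = 92.175 dB


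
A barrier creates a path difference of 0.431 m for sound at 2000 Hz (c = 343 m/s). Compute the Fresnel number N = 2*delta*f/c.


N = 2*delta*f/c = 2*delta/lambda, where lambda = c/f
lambda = 343 / 2000 = 0.1715 m
N = 2 * 0.431 / 0.1715 = 5.0262


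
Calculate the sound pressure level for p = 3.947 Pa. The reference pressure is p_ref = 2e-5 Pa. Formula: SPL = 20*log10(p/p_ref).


p / p_ref = 3.947 / 2e-5 = 197350
SPL = 20 * log10(197350) = 105.9 dB


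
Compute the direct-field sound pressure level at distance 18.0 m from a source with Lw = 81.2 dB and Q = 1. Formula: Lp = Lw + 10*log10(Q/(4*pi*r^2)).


4*pi*r^2 = 4*pi*18.0^2 = 4071.5 m^2
Q / (4*pi*r^2) = 1 / 4071.5 = 0.00024561
Lp = 81.2 + 10*log10(0.00024561) = 45.102 dB


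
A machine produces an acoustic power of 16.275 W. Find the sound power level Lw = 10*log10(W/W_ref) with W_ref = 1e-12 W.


W / W_ref = 16.275 / 1e-12 = 1.6275e+13
Lw = 10 * log10(1.6275e+13) = 132.12 dB


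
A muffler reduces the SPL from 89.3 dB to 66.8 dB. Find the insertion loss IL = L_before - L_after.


Insertion loss = SPL without muffler - SPL with muffler
IL = 89.3 - 66.8 = 22.5 dB


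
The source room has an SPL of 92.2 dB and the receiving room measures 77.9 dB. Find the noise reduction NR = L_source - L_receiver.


NR = L_source - L_receiver (difference between source and receiving room levels)
NR = 92.2 - 77.9 = 14.3 dB


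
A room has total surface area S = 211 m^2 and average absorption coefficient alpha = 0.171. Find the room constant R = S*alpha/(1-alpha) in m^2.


R = 211 * 0.171 / (1 - 0.171) = 43.524 m^2


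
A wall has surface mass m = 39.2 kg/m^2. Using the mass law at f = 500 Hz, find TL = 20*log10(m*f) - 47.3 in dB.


m * f = 39.2 * 500 = 19600
20*log10(19600) = 85.8451 dB
TL = 85.8451 - 47.3 = 38.545 dB


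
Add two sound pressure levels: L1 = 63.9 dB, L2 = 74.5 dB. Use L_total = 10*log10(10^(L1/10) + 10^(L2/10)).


10^(63.9/10) = 2.45471e+06
10^(74.5/10) = 2.81838e+07
Sum = 2.45471e+06 + 2.81838e+07 = 3.06385e+07
L_total = 10*log10(3.06385e+07) = 74.863 dB


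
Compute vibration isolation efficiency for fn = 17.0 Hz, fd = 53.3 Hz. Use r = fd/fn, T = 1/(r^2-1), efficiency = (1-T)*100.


r = 53.3 / 17.0 = 3.13529
r^2 - 1 = 3.13529^2 - 1 = 8.83004
T = 1/8.83004 = 0.11325
Efficiency = (1 - 0.11325)*100 = 88.675 %


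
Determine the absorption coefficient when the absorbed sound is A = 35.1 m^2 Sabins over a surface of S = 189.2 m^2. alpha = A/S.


Absorption coefficient = absorbed power / incident power
alpha = A / S = 35.1 / 189.2 = 0.18552


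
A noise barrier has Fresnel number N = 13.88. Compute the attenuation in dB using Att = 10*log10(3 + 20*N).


3 + 20*N = 3 + 20*13.88 = 280.6
Att = 10*log10(280.6) = 24.481 dB


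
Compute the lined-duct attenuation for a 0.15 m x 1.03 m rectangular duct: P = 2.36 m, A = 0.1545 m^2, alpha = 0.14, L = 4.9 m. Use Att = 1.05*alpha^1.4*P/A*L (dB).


alpha^1.4 = 0.14^1.4 = 0.0637645
Attenuation rate = 1.05 * alpha^1.4 * P / A
= 1.05 * 0.0637645 * 2.36 / 0.1545 = 1.02271 dB/m
Total Att = 1.02271 * 4.9 = 5.0113 dB


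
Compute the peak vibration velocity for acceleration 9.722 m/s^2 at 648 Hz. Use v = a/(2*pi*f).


omega = 2*pi*f = 2*pi*648 = 4071.5 rad/s
v = a / omega = 9.722 / 4071.5 = 0.0023878 m/s


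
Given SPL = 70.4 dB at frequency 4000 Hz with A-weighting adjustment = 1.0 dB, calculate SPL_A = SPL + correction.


A-weighting table: 4000 Hz -> 1.0 dB correction
SPL_A = SPL + correction = 70.4 + (1.0) = 71.4 dBA


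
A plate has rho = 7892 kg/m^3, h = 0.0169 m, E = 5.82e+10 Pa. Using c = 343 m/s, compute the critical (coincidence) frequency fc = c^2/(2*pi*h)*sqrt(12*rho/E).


12*rho/E = 12*7892/5.82e+10 = 1.62722e-06
sqrt(12*rho/E) = sqrt(1.62722e-06) = 0.00127563
c^2/(2*pi*h) = 343^2/(2*pi*0.0169) = 1.10795e+06
fc = 1.10795e+06 * 0.00127563 = 1413.3 Hz


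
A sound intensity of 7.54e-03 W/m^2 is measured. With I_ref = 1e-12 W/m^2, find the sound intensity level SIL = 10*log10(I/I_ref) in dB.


I / I_ref = 7.54e-03 / 1e-12 = 7.54e+09
SIL = 10 * log10(7.54e+09) = 98.774 dB


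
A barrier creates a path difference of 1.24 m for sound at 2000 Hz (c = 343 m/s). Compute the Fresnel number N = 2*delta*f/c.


N = 2*delta*f/c = 2*delta/lambda, where lambda = c/f
lambda = 343 / 2000 = 0.1715 m
N = 2 * 1.24 / 0.1715 = 14.461


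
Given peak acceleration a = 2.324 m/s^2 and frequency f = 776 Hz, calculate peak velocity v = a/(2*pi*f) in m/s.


omega = 2*pi*f = 2*pi*776 = 4875.75 rad/s
v = a / omega = 2.324 / 4875.75 = 0.00047664 m/s


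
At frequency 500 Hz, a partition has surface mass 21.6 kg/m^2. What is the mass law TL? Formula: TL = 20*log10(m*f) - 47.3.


m * f = 21.6 * 500 = 10800
20*log10(10800) = 80.6685 dB
TL = 80.6685 - 47.3 = 33.368 dB


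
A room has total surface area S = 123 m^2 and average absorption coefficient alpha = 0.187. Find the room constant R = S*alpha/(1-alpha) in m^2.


R = 123 * 0.187 / (1 - 0.187) = 28.292 m^2


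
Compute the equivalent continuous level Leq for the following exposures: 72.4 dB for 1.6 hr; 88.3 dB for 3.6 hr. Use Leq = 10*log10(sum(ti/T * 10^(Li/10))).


T_total = 1.6 + 3.6 = 5.2 hr
(1.6/5.2) * 10^(72.4/10) = 5.34708e+06
(3.6/5.2) * 10^(88.3/10) = 4.68057e+08
Sum = 5.34708e+06 + 4.68057e+08 = 4.73404e+08
Leq = 10*log10(4.73404e+08) = 86.752 dB


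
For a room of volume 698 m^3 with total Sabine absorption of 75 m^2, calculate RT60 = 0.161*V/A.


RT60 = 0.161 * 698 / 75 = 1.4984 s


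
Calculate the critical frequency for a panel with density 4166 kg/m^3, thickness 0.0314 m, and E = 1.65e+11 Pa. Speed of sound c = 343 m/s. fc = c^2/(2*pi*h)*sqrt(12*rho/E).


12*rho/E = 12*4166/1.65e+11 = 3.02982e-07
sqrt(12*rho/E) = sqrt(3.02982e-07) = 0.000550438
c^2/(2*pi*h) = 343^2/(2*pi*0.0314) = 596319
fc = 596319 * 0.000550438 = 328.24 Hz


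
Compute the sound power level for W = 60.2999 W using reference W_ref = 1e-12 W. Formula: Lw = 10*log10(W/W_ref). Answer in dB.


W / W_ref = 60.2999 / 1e-12 = 6.02999e+13
Lw = 10 * log10(6.02999e+13) = 137.8 dB


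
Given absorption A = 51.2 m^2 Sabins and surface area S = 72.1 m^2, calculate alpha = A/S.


Absorption coefficient = absorbed power / incident power
alpha = A / S = 51.2 / 72.1 = 0.71012


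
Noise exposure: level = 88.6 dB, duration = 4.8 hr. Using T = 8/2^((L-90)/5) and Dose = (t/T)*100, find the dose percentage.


T_allowed = 8 / 2^((88.6 - 90)/5) = 9.71356 hr
Dose = 4.8 / 9.71356 * 100 = 49.415 %


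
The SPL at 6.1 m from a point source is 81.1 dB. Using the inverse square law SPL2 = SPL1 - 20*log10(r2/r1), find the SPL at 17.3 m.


r2/r1 = 17.3/6.1 = 2.83607
Correction = 20*log10(2.83607) = 9.05434 dB
SPL2 = 81.1 - 9.05434 = 72.046 dB


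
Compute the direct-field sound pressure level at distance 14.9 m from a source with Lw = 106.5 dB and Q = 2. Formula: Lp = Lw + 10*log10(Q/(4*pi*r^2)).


4*pi*r^2 = 4*pi*14.9^2 = 2789.86 m^2
Q / (4*pi*r^2) = 2 / 2789.86 = 0.000716882
Lp = 106.5 + 10*log10(0.000716882) = 75.054 dB


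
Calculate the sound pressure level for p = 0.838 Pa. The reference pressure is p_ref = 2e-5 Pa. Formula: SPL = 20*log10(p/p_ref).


p / p_ref = 0.838 / 2e-5 = 41900
SPL = 20 * log10(41900) = 92.444 dB


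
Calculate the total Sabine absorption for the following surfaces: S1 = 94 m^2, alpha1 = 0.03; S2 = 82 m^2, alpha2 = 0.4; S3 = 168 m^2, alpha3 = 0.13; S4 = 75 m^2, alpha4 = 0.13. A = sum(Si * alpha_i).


94 * 0.03 = 2.82
82 * 0.4 = 32.8
168 * 0.13 = 21.84
75 * 0.13 = 9.75
A_total = 2.82 + 32.8 + 21.84 + 9.75 = 67.21 m^2


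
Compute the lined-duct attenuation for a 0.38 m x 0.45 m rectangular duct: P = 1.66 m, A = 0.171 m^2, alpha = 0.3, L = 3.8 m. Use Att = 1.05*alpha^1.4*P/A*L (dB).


alpha^1.4 = 0.3^1.4 = 0.18534
Attenuation rate = 1.05 * alpha^1.4 * P / A
= 1.05 * 0.18534 * 1.66 / 0.171 = 1.88917 dB/m
Total Att = 1.88917 * 3.8 = 7.1788 dB


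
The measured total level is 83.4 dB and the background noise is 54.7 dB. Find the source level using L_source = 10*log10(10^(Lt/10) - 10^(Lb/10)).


10^(83.4/10) = 2.18776e+08
10^(54.7/10) = 295121
Difference = 2.18776e+08 - 295121 = 2.18481e+08
L_source = 10*log10(2.18481e+08) = 83.394 dB


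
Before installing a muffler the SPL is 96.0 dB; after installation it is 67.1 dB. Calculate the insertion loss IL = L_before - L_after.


Insertion loss = SPL without muffler - SPL with muffler
IL = 96.0 - 67.1 = 28.9 dB


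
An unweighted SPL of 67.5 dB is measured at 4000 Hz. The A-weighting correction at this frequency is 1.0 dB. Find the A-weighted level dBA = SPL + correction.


A-weighting table: 4000 Hz -> 1.0 dB correction
SPL_A = SPL + correction = 67.5 + (1.0) = 68.5 dBA


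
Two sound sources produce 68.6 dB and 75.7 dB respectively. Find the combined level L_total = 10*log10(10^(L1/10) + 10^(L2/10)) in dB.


10^(68.6/10) = 7.24436e+06
10^(75.7/10) = 3.71535e+07
Sum = 7.24436e+06 + 3.71535e+07 = 4.43979e+07
L_total = 10*log10(4.43979e+07) = 76.474 dB


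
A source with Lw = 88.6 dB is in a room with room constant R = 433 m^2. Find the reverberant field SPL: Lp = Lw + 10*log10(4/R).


4/R = 4/433 = 0.00923788
Lp = 88.6 + 10*log10(0.00923788) = 68.256 dB


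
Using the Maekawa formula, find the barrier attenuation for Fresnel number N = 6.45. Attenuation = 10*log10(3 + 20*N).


3 + 20*N = 3 + 20*6.45 = 132
Att = 10*log10(132) = 21.206 dB


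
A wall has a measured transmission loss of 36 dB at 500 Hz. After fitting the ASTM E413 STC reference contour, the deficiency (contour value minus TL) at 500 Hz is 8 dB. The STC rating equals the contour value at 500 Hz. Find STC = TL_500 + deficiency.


By ASTM E413, STC = value of the fitted reference contour at 500 Hz.
Contour value at 500 Hz = TL_500 + deficiency = 36 + 8 = 44
STC = 44


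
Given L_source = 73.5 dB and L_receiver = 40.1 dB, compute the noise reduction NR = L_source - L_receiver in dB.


NR = L_source - L_receiver (difference between source and receiving room levels)
NR = 73.5 - 40.1 = 33.4 dB


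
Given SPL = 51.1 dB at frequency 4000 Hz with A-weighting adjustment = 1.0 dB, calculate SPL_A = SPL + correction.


A-weighting table: 4000 Hz -> 1.0 dB correction
SPL_A = SPL + correction = 51.1 + (1.0) = 52.1 dBA


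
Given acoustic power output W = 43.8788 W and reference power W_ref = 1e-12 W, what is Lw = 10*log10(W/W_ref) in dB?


W / W_ref = 43.8788 / 1e-12 = 4.38788e+13
Lw = 10 * log10(4.38788e+13) = 136.42 dB


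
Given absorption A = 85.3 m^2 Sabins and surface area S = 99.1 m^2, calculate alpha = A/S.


Absorption coefficient = absorbed power / incident power
alpha = A / S = 85.3 / 99.1 = 0.86075


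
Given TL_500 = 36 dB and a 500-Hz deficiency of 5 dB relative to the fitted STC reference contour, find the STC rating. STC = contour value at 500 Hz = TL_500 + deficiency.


By ASTM E413, STC = value of the fitted reference contour at 500 Hz.
Contour value at 500 Hz = TL_500 + deficiency = 36 + 5 = 41
STC = 41


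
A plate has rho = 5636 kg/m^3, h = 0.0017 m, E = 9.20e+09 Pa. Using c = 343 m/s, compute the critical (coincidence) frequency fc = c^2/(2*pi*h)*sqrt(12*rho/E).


12*rho/E = 12*5636/9.20e+09 = 7.3513e-06
sqrt(12*rho/E) = sqrt(7.3513e-06) = 0.00271133
c^2/(2*pi*h) = 343^2/(2*pi*0.0017) = 1.10144e+07
fc = 1.10144e+07 * 0.00271133 = 29864 Hz


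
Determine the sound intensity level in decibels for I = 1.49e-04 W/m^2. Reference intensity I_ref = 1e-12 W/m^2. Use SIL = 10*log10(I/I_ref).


I / I_ref = 1.49e-04 / 1e-12 = 1.49e+08
SIL = 10 * log10(1.49e+08) = 81.732 dB


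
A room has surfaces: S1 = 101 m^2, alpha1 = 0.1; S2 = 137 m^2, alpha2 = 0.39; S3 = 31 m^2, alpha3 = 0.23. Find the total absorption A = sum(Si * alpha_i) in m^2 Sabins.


101 * 0.1 = 10.1
137 * 0.39 = 53.43
31 * 0.23 = 7.13
A_total = 10.1 + 53.43 + 7.13 = 70.66 m^2


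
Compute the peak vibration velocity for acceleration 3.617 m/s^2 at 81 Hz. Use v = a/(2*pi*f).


omega = 2*pi*f = 2*pi*81 = 508.938 rad/s
v = a / omega = 3.617 / 508.938 = 0.007107 m/s


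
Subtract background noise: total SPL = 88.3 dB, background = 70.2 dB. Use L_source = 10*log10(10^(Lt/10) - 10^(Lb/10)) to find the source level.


10^(88.3/10) = 6.76083e+08
10^(70.2/10) = 1.04713e+07
Difference = 6.76083e+08 - 1.04713e+07 = 6.65612e+08
L_source = 10*log10(6.65612e+08) = 88.232 dB


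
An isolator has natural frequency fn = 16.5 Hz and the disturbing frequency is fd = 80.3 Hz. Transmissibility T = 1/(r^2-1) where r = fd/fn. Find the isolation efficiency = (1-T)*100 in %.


r = 80.3 / 16.5 = 4.86667
r^2 - 1 = 4.86667^2 - 1 = 22.6845
T = 1/22.6845 = 0.044083
Efficiency = (1 - 0.044083)*100 = 95.592 %


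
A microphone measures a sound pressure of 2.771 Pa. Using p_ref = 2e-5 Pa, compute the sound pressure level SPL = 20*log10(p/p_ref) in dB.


p / p_ref = 2.771 / 2e-5 = 138550
SPL = 20 * log10(138550) = 102.83 dB


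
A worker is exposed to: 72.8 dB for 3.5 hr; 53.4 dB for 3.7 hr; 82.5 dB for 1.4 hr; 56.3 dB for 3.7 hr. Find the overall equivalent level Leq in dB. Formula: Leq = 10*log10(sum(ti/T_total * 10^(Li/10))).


T_total = 3.5 + 3.7 + 1.4 + 3.7 = 12.3 hr
(3.5/12.3) * 10^(72.8/10) = 5.42204e+06
(3.7/12.3) * 10^(53.4/10) = 65810.7
(1.4/12.3) * 10^(82.5/10) = 2.02406e+07
(3.7/12.3) * 10^(56.3/10) = 128321
Sum = 5.42204e+06 + 65810.7 + 2.02406e+07 + 128321 = 2.58568e+07
Leq = 10*log10(2.58568e+07) = 74.126 dB


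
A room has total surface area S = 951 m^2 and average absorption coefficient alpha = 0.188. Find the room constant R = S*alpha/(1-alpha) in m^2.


R = 951 * 0.188 / (1 - 0.188) = 220.18 m^2


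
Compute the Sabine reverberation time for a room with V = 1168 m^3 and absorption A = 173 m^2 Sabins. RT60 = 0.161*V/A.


RT60 = 0.161 * 1168 / 173 = 1.087 s


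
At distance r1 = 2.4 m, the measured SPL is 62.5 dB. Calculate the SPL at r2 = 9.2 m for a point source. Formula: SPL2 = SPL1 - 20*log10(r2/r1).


r2/r1 = 9.2/2.4 = 3.83333
Correction = 20*log10(3.83333) = 11.6715 dB
SPL2 = 62.5 - 11.6715 = 50.828 dB


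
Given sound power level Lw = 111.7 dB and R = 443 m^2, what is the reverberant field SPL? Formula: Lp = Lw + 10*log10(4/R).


4/R = 4/443 = 0.00902935
Lp = 111.7 + 10*log10(0.00902935) = 91.257 dB


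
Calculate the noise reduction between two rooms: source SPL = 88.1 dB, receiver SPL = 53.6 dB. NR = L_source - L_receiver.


NR = L_source - L_receiver (difference between source and receiving room levels)
NR = 88.1 - 53.6 = 34.5 dB


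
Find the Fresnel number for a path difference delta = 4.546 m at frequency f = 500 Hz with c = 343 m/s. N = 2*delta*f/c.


N = 2*delta*f/c = 2*delta/lambda, where lambda = c/f
lambda = 343 / 500 = 0.686 m
N = 2 * 4.546 / 0.686 = 13.254


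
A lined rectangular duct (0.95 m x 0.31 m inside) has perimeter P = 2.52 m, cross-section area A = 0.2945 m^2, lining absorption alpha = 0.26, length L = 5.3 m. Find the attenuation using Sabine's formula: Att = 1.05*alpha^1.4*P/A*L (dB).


alpha^1.4 = 0.26^1.4 = 0.151692
Attenuation rate = 1.05 * alpha^1.4 * P / A
= 1.05 * 0.151692 * 2.52 / 0.2945 = 1.36291 dB/m
Total Att = 1.36291 * 5.3 = 7.2234 dB


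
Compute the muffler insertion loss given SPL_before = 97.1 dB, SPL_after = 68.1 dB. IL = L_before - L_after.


Insertion loss = SPL without muffler - SPL with muffler
IL = 97.1 - 68.1 = 29 dB


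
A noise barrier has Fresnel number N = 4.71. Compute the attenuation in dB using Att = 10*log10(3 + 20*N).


3 + 20*N = 3 + 20*4.71 = 97.2
Att = 10*log10(97.2) = 19.877 dB


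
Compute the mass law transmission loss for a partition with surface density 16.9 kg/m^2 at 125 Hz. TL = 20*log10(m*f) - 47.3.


m * f = 16.9 * 125 = 2112.5
20*log10(2112.5) = 66.4959 dB
TL = 66.4959 - 47.3 = 19.196 dB


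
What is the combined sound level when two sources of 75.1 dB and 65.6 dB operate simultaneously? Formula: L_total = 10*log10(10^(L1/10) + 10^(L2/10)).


10^(75.1/10) = 3.23594e+07
10^(65.6/10) = 3.63078e+06
Sum = 3.23594e+07 + 3.63078e+06 = 3.59902e+07
L_total = 10*log10(3.59902e+07) = 75.562 dB


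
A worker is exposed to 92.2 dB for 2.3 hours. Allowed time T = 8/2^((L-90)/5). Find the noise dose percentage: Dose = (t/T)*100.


T_allowed = 8 / 2^((92.2 - 90)/5) = 5.89708 hr
Dose = 2.3 / 5.89708 * 100 = 39.002 %


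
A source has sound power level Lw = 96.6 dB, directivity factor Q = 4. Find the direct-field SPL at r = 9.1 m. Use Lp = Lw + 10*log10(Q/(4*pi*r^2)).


4*pi*r^2 = 4*pi*9.1^2 = 1040.62 m^2
Q / (4*pi*r^2) = 4 / 1040.62 = 0.00384386
Lp = 96.6 + 10*log10(0.00384386) = 72.448 dB


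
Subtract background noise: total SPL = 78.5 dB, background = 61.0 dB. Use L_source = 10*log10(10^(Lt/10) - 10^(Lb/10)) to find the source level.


10^(78.5/10) = 7.07946e+07
10^(61.0/10) = 1.25893e+06
Difference = 7.07946e+07 - 1.25893e+06 = 6.95357e+07
L_source = 10*log10(6.95357e+07) = 78.422 dB


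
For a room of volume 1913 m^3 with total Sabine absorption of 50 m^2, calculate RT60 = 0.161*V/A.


RT60 = 0.161 * 1913 / 50 = 6.1599 s


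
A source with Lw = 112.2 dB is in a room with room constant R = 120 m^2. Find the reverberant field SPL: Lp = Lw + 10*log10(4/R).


4/R = 4/120 = 0.0333333
Lp = 112.2 + 10*log10(0.0333333) = 97.429 dB


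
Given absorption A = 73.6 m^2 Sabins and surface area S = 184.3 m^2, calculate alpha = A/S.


Absorption coefficient = absorbed power / incident power
alpha = A / S = 73.6 / 184.3 = 0.39935


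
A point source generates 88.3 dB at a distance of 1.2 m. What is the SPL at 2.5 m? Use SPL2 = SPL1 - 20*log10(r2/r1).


r2/r1 = 2.5/1.2 = 2.08333
Correction = 20*log10(2.08333) = 6.37516 dB
SPL2 = 88.3 - 6.37516 = 81.925 dB


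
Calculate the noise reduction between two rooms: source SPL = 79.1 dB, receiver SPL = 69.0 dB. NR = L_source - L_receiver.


NR = L_source - L_receiver (difference between source and receiving room levels)
NR = 79.1 - 69.0 = 10.1 dB


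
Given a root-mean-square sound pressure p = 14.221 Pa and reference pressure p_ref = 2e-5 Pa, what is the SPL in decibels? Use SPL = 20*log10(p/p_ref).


p / p_ref = 14.221 / 2e-5 = 711050
SPL = 20 * log10(711050) = 117.04 dB


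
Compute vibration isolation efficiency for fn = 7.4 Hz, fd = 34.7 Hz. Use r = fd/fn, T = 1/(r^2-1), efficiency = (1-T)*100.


r = 34.7 / 7.4 = 4.68919
r^2 - 1 = 4.68919^2 - 1 = 20.9885
T = 1/20.9885 = 0.0476451
Efficiency = (1 - 0.0476451)*100 = 95.235 %


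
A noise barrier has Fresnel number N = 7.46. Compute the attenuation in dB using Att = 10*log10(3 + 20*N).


3 + 20*N = 3 + 20*7.46 = 152.2
Att = 10*log10(152.2) = 21.824 dB


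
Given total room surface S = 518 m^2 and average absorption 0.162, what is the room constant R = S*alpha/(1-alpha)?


R = 518 * 0.162 / (1 - 0.162) = 100.14 m^2


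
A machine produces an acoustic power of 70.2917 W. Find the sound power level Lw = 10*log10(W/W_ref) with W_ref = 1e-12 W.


W / W_ref = 70.2917 / 1e-12 = 7.02917e+13
Lw = 10 * log10(7.02917e+13) = 138.47 dB


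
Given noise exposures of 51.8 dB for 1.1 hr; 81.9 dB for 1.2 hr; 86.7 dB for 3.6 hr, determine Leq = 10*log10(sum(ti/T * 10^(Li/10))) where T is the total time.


T_total = 1.1 + 1.2 + 3.6 = 5.9 hr
(1.1/5.9) * 10^(51.8/10) = 28218.9
(1.2/5.9) * 10^(81.9/10) = 3.15014e+07
(3.6/5.9) * 10^(86.7/10) = 2.85398e+08
Sum = 28218.9 + 3.15014e+07 + 2.85398e+08 = 3.16928e+08
Leq = 10*log10(3.16928e+08) = 85.01 dB


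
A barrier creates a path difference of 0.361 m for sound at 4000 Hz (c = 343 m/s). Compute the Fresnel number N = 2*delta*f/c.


N = 2*delta*f/c = 2*delta/lambda, where lambda = c/f
lambda = 343 / 4000 = 0.08575 m
N = 2 * 0.361 / 0.08575 = 8.4198


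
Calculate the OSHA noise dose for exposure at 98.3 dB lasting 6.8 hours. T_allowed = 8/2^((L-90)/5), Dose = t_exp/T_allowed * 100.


T_allowed = 8 / 2^((98.3 - 90)/5) = 2.53151 hr
Dose = 6.8 / 2.53151 * 100 = 268.61 %


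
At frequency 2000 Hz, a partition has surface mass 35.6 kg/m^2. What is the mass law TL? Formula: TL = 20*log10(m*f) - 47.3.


m * f = 35.6 * 2000 = 71200
20*log10(71200) = 97.0496 dB
TL = 97.0496 - 47.3 = 49.75 dB


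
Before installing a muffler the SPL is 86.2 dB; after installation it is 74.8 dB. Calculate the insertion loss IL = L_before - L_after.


Insertion loss = SPL without muffler - SPL with muffler
IL = 86.2 - 74.8 = 11.4 dB


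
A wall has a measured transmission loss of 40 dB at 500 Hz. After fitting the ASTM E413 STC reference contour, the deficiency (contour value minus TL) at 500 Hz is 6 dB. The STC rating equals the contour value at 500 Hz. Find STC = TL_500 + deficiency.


By ASTM E413, STC = value of the fitted reference contour at 500 Hz.
Contour value at 500 Hz = TL_500 + deficiency = 40 + 6 = 46
STC = 46


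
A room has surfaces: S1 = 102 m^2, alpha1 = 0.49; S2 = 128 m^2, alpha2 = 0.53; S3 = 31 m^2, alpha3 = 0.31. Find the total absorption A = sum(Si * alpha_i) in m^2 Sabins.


102 * 0.49 = 49.98
128 * 0.53 = 67.84
31 * 0.31 = 9.61
A_total = 49.98 + 67.84 + 9.61 = 127.43 m^2


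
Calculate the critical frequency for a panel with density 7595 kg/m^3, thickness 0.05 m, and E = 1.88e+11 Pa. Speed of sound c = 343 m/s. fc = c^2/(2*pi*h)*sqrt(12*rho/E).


12*rho/E = 12*7595/1.88e+11 = 4.84787e-07
sqrt(12*rho/E) = sqrt(4.84787e-07) = 0.000696266
c^2/(2*pi*h) = 343^2/(2*pi*0.05) = 374488
fc = 374488 * 0.000696266 = 260.74 Hz


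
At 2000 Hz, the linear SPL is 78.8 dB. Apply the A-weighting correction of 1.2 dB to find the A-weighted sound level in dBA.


A-weighting table: 2000 Hz -> 1.2 dB correction
SPL_A = SPL + correction = 78.8 + (1.2) = 80 dBA


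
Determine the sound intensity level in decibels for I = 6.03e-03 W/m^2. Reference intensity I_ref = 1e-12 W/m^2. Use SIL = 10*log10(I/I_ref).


I / I_ref = 6.03e-03 / 1e-12 = 6.03e+09
SIL = 10 * log10(6.03e+09) = 97.803 dB


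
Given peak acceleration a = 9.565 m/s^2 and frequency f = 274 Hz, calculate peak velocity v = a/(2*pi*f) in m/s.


omega = 2*pi*f = 2*pi*274 = 1721.59 rad/s
v = a / omega = 9.565 / 1721.59 = 0.0055559 m/s


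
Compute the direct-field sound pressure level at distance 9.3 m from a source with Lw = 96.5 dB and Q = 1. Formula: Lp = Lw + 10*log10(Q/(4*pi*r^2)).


4*pi*r^2 = 4*pi*9.3^2 = 1086.87 m^2
Q / (4*pi*r^2) = 1 / 1086.87 = 0.000920073
Lp = 96.5 + 10*log10(0.000920073) = 66.138 dB


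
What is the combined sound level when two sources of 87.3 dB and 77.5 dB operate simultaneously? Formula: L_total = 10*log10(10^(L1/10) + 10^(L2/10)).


10^(87.3/10) = 5.37032e+08
10^(77.5/10) = 5.62341e+07
Sum = 5.37032e+08 + 5.62341e+07 = 5.93266e+08
L_total = 10*log10(5.93266e+08) = 87.732 dB


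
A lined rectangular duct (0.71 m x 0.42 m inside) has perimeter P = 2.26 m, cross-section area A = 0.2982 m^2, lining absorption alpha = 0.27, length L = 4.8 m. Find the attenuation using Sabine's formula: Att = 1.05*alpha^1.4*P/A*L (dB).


alpha^1.4 = 0.27^1.4 = 0.159922
Attenuation rate = 1.05 * alpha^1.4 * P / A
= 1.05 * 0.159922 * 2.26 / 0.2982 = 1.27262 dB/m
Total Att = 1.27262 * 4.8 = 6.1086 dB


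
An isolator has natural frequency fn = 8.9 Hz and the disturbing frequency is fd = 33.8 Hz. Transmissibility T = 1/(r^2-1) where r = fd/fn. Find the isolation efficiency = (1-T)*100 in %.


r = 33.8 / 8.9 = 3.79775
r^2 - 1 = 3.79775^2 - 1 = 13.4229
T = 1/13.4229 = 0.0744995
Efficiency = (1 - 0.0744995)*100 = 92.55 %


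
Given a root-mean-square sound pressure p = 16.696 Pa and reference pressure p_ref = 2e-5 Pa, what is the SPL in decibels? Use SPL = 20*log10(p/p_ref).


p / p_ref = 16.696 / 2e-5 = 834800
SPL = 20 * log10(834800) = 118.43 dB


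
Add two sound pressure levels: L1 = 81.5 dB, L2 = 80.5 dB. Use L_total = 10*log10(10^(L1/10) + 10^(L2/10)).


10^(81.5/10) = 1.41254e+08
10^(80.5/10) = 1.12202e+08
Sum = 1.41254e+08 + 1.12202e+08 = 2.53456e+08
L_total = 10*log10(2.53456e+08) = 84.039 dB


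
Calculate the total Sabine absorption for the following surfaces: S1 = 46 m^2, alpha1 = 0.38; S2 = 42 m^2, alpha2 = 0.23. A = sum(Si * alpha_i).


46 * 0.38 = 17.48
42 * 0.23 = 9.66
A_total = 17.48 + 9.66 = 27.14 m^2


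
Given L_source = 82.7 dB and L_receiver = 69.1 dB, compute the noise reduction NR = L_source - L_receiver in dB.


NR = L_source - L_receiver (difference between source and receiving room levels)
NR = 82.7 - 69.1 = 13.6 dB


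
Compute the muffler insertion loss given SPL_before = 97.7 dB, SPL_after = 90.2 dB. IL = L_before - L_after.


Insertion loss = SPL without muffler - SPL with muffler
IL = 97.7 - 90.2 = 7.5 dB


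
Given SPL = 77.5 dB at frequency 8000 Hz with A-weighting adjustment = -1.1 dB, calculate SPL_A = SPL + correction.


A-weighting table: 8000 Hz -> -1.1 dB correction
SPL_A = SPL + correction = 77.5 + (-1.1) = 76.4 dBA


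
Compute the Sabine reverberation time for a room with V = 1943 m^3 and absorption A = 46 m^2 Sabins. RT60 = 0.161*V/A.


RT60 = 0.161 * 1943 / 46 = 6.8005 s


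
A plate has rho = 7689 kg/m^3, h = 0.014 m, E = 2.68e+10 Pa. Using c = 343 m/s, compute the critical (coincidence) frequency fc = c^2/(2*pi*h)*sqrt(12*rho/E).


12*rho/E = 12*7689/2.68e+10 = 3.44284e-06
sqrt(12*rho/E) = sqrt(3.44284e-06) = 0.00185549
c^2/(2*pi*h) = 343^2/(2*pi*0.014) = 1.33746e+06
fc = 1.33746e+06 * 0.00185549 = 2481.6 Hz


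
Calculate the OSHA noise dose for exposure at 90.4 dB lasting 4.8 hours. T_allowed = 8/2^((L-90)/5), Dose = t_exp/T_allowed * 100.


T_allowed = 8 / 2^((90.4 - 90)/5) = 7.56846 hr
Dose = 4.8 / 7.56846 * 100 = 63.421 %


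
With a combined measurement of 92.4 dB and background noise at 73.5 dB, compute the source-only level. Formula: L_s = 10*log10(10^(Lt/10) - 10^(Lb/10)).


10^(92.4/10) = 1.7378e+09
10^(73.5/10) = 2.23872e+07
Difference = 1.7378e+09 - 2.23872e+07 = 1.71541e+09
L_source = 10*log10(1.71541e+09) = 92.344 dB


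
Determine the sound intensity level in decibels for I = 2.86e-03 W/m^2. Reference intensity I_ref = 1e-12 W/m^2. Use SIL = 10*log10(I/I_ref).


I / I_ref = 2.86e-03 / 1e-12 = 2.86e+09
SIL = 10 * log10(2.86e+09) = 94.564 dB


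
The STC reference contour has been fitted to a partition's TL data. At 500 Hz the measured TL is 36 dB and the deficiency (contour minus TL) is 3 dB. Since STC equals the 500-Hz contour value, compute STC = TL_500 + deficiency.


By ASTM E413, STC = value of the fitted reference contour at 500 Hz.
Contour value at 500 Hz = TL_500 + deficiency = 36 + 3 = 39
STC = 39


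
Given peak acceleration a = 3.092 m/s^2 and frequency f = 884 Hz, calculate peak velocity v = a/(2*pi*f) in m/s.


omega = 2*pi*f = 2*pi*884 = 5554.34 rad/s
v = a / omega = 3.092 / 5554.34 = 0.00055668 m/s


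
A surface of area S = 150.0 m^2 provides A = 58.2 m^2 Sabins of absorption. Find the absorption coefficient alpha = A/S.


Absorption coefficient = absorbed power / incident power
alpha = A / S = 58.2 / 150.0 = 0.388


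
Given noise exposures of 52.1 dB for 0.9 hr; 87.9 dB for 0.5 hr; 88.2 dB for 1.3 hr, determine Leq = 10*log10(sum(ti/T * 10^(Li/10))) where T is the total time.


T_total = 0.9 + 0.5 + 1.3 = 2.7 hr
(0.9/2.7) * 10^(52.1/10) = 54060.3
(0.5/2.7) * 10^(87.9/10) = 1.14184e+08
(1.3/2.7) * 10^(88.2/10) = 3.18112e+08
Sum = 54060.3 + 1.14184e+08 + 3.18112e+08 = 4.3235e+08
Leq = 10*log10(4.3235e+08) = 86.358 dB
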